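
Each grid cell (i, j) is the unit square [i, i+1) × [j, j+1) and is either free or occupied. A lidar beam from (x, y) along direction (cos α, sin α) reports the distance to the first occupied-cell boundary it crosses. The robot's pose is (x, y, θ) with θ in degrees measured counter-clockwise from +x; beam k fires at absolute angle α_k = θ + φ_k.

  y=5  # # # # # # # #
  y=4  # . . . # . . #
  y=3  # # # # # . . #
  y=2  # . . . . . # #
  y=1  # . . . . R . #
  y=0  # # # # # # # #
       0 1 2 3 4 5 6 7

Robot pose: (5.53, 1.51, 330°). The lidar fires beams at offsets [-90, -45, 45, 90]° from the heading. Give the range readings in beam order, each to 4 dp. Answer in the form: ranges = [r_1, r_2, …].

ranges = [0.5889, 0.5280, 1.5219, 0.9400]

beam 1: φ=-90°, α=240°
  d=(-0.5000,-0.8660)  start (5,1)  tX=1.0600 tY=0.5889  stride 1/|dx|=2.0000 1/|dy|=1.1547
    cross y-line → (5,0), t=0.5889 (wall)
  → r_1 = 0.5889
beam 2: φ=-45°, α=285°
  d=(0.2588,-0.9659)  start (5,1)  tX=1.8159 tY=0.5280  stride 1/|dx|=3.8637 1/|dy|=1.0353
    cross y-line → (5,0), t=0.5280 (wall)
  → r_2 = 0.5280
beam 3: φ=45°, α=15°
  d=(0.9659,0.2588)  start (5,1)  tX=0.4866 tY=1.8932  stride 1/|dx|=1.0353 1/|dy|=3.8637
    cross x-line → (6,1), t=0.4866
    cross x-line → (7,1), t=1.5219 (wall)
  → r_3 = 1.5219
beam 4: φ=90°, α=60°
  d=(0.5000,0.8660)  start (5,1)  tX=0.9400 tY=0.5658  stride 1/|dx|=2.0000 1/|dy|=1.1547
    cross y-line → (5,2), t=0.5658
    cross x-line → (6,2), t=0.9400 (wall)
  → r_4 = 0.9400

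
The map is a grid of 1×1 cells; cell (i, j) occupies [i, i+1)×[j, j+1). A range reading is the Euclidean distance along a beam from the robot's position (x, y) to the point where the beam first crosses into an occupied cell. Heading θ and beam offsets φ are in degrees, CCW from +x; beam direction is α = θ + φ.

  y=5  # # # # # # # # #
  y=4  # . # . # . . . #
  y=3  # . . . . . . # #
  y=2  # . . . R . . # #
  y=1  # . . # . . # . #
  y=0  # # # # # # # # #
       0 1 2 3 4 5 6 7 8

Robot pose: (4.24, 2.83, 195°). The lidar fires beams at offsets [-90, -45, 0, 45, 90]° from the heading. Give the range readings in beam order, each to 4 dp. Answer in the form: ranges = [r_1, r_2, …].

ranges = [2.2465, 2.3400, 3.3543, 0.9584, 1.8946]

beam 1: φ=-90°, α=105°
  cosα=-0.2588 sinα=0.9659 | (4,2) | tMaxX 0.9273 tMaxY 0.1760 | tΔX 3.8637 tΔY 1.0353
    t=0.1760 [y] (4,3)
    t=0.9273 [x] (3,3)
    t=1.2113 [y] (3,4)
    t=2.2465 [y] (3,5) — stop
  → r_1 = 2.2465
beam 2: φ=-45°, α=150°
  cosα=-0.8660 sinα=0.5000 | (4,2) | tMaxX 0.2771 tMaxY 0.3400 | tΔX 1.1547 tΔY 2.0000
    t=0.2771 [x] (3,2)
    t=0.3400 [y] (3,3)
    t=1.4318 [x] (2,3)
    t=2.3400 [y] (2,4) — stop
  → r_2 = 2.3400
beam 3: φ=0°, α=195°
  cosα=-0.9659 sinα=-0.2588 | (4,2) | tMaxX 0.2485 tMaxY 3.2069 | tΔX 1.0353 tΔY 3.8637
    t=0.2485 [x] (3,2)
    t=1.2837 [x] (2,2)
    t=2.3190 [x] (1,2)
    t=3.2069 [y] (1,1)
    t=3.3543 [x] (0,1) — stop
  → r_3 = 3.3543
beam 4: φ=45°, α=240°
  cosα=-0.5000 sinα=-0.8660 | (4,2) | tMaxX 0.4800 tMaxY 0.9584 | tΔX 2.0000 tΔY 1.1547
    t=0.4800 [x] (3,2)
    t=0.9584 [y] (3,1) — stop
  → r_4 = 0.9584
beam 5: φ=90°, α=285°
  cosα=0.2588 sinα=-0.9659 | (4,2) | tMaxX 2.9364 tMaxY 0.8593 | tΔX 3.8637 tΔY 1.0353
    t=0.8593 [y] (4,1)
    t=1.8946 [y] (4,0) — stop
  → r_5 = 1.8946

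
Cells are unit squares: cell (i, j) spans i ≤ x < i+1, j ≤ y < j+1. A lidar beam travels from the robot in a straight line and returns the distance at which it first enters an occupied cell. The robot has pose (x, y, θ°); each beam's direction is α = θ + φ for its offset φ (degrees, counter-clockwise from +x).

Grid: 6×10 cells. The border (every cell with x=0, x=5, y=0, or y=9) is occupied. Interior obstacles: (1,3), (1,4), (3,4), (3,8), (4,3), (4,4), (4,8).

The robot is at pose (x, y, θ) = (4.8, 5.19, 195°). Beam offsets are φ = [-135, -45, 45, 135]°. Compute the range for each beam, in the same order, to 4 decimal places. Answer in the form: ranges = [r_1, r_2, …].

beam 1: φ=-135°, α=60°
  d=(0.5000,0.8660)  start (4,5)  tX=0.4000 tY=0.9353  stride 1/|dx|=2.0000 1/|dy|=1.1547
    cross x-line → (5,5), t=0.4000 (wall)
  → r_1 = 0.4000
beam 2: φ=-45°, α=150°
  d=(-0.8660,0.5000)  start (4,5)  tX=0.9238 tY=1.6200  stride 1/|dx|=1.1547 1/|dy|=2.0000
    cross x-line → (3,5), t=0.9238
    cross y-line → (3,6), t=1.6200
    cross x-line → (2,6), t=2.0785
    cross x-line → (1,6), t=3.2332
    cross y-line → (1,7), t=3.6200
    cross x-line → (0,7), t=4.3879 (wall)
  → r_2 = 4.3879
beam 3: φ=45°, α=240°
  d=(-0.5000,-0.8660)  start (4,5)  tX=1.6000 tY=0.2194  stride 1/|dx|=2.0000 1/|dy|=1.1547
    cross y-line → (4,4), t=0.2194 (wall)
  → r_3 = 0.2194
beam 4: φ=135°, α=330°
  d=(0.8660,-0.5000)  start (4,5)  tX=0.2309 tY=0.3800  stride 1/|dx|=1.1547 1/|dy|=2.0000
    cross x-line → (5,5), t=0.2309 (wall)
  → r_4 = 0.2309

ranges = [0.4000, 4.3879, 0.2194, 0.2309]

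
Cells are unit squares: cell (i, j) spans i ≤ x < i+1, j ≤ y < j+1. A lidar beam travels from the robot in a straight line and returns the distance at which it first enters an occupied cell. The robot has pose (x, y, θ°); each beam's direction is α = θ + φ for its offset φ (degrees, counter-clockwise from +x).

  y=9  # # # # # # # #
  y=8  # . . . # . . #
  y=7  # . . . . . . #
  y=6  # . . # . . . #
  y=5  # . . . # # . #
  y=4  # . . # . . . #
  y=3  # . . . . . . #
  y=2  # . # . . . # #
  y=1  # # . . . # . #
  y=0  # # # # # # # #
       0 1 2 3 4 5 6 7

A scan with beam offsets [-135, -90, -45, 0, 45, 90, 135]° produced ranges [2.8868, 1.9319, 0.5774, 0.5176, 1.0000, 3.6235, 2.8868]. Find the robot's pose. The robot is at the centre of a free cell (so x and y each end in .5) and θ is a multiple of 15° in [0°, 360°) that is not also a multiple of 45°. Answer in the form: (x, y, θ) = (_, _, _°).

(x, y, θ) = (1.5, 6.5, 195°)

Enumerate (i+0.5, j+0.5, θ) over the 39 free cells and 16 admissible headings. For each, cast all 7 beams and compare to the given ranges.
  (5.5, 8.5, 255°): beam 1 = 0.5774 ≠ 2.8868 ✗
  (3.5, 2.5, 330°): beam 1 = 0.5176 ≠ 2.8868 ✗
  (1.5, 3.5, 60°): beam 1 = 1.5529 ≠ 2.8868 ✗
  (1.5, 4.5, 210°): beam 1 = 4.6587 ≠ 2.8868 ✗
  …
  (1.5, 6.5, 195°): r_1=2.8868, r_2=1.9319, r_3=0.5774, r_4=0.5176, r_5=1.0000, r_6=3.6235, r_7=2.8868 — all match ✓
No second candidate reproduces the full scan.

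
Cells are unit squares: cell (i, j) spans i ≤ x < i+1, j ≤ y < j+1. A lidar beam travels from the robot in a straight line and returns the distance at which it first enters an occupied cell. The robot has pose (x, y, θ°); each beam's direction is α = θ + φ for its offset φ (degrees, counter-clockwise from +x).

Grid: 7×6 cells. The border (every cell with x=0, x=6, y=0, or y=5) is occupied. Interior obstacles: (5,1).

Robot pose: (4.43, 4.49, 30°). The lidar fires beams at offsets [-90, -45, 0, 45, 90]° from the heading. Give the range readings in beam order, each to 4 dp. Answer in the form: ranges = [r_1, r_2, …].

ranges = [2.8752, 1.6254, 1.0200, 0.5280, 0.5889]

beam 1: φ=-90°, α=300°
  dir = (cos 300°, sin 300°) = (0.5000, -0.8660); from cell (4,4)
  next x-line at t=1.1400, next y-line at t=0.5658; Δt_x=2.0000, Δt_y=1.1547
    y: enter (4,3) at t=0.5658
    x: enter (5,3) at t=1.1400
    y: enter (5,2) at t=1.7205
    y: enter (5,1) at t=2.8752 ← occupied
  → r_1 = 2.8752
beam 2: φ=-45°, α=345°
  dir = (cos 345°, sin 345°) = (0.9659, -0.2588); from cell (4,4)
  next x-line at t=0.5901, next y-line at t=1.8932; Δt_x=1.0353, Δt_y=3.8637
    x: enter (5,4) at t=0.5901
    x: enter (6,4) at t=1.6254 ← occupied
  → r_2 = 1.6254
beam 3: φ=0°, α=30°
  dir = (cos 30°, sin 30°) = (0.8660, 0.5000); from cell (4,4)
  next x-line at t=0.6582, next y-line at t=1.0200; Δt_x=1.1547, Δt_y=2.0000
    x: enter (5,4) at t=0.6582
    y: enter (5,5) at t=1.0200 ← occupied
  → r_3 = 1.0200
beam 4: φ=45°, α=75°
  dir = (cos 75°, sin 75°) = (0.2588, 0.9659); from cell (4,4)
  next x-line at t=2.2023, next y-line at t=0.5280; Δt_x=3.8637, Δt_y=1.0353
    y: enter (4,5) at t=0.5280 ← occupied
  → r_4 = 0.5280
beam 5: φ=90°, α=120°
  dir = (cos 120°, sin 120°) = (-0.5000, 0.8660); from cell (4,4)
  next x-line at t=0.8600, next y-line at t=0.5889; Δt_x=2.0000, Δt_y=1.1547
    y: enter (4,5) at t=0.5889 ← occupied
  → r_5 = 0.5889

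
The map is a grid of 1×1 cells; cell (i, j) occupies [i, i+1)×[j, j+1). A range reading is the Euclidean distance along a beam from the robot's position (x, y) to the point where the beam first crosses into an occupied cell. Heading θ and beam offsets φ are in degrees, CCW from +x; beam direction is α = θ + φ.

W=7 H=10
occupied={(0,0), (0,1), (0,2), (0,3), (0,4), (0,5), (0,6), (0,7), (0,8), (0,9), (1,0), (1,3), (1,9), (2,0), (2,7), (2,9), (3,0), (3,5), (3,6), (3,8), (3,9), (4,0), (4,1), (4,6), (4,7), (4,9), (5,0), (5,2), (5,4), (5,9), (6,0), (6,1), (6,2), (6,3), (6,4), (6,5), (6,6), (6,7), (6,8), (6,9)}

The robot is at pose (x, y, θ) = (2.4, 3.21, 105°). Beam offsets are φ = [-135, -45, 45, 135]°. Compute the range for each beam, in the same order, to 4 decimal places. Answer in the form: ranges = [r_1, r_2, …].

beam 1: φ=-135°, α=330°
  d=(0.8660,-0.5000)  start (2,3)  tX=0.6928 tY=0.4200  stride 1/|dx|=1.1547 1/|dy|=2.0000
    cross y-line → (2,2), t=0.4200
    cross x-line → (3,2), t=0.6928
    cross x-line → (4,2), t=1.8475
    cross y-line → (4,1), t=2.4200 (wall)
  → r_1 = 2.4200
beam 2: φ=-45°, α=60°
  d=(0.5000,0.8660)  start (2,3)  tX=1.2000 tY=0.9122  stride 1/|dx|=2.0000 1/|dy|=1.1547
    cross y-line → (2,4), t=0.9122
    cross x-line → (3,4), t=1.2000
    cross y-line → (3,5), t=2.0669 (wall)
  → r_2 = 2.0669
beam 3: φ=45°, α=150°
  d=(-0.8660,0.5000)  start (2,3)  tX=0.4619 tY=1.5800  stride 1/|dx|=1.1547 1/|dy|=2.0000
    cross x-line → (1,3), t=0.4619 (wall)
  → r_3 = 0.4619
beam 4: φ=135°, α=240°
  d=(-0.5000,-0.8660)  start (2,3)  tX=0.8000 tY=0.2425  stride 1/|dx|=2.0000 1/|dy|=1.1547
    cross y-line → (2,2), t=0.2425
    cross x-line → (1,2), t=0.8000
    cross y-line → (1,1), t=1.3972
    cross y-line → (1,0), t=2.5519 (wall)
  → r_4 = 2.5519

ranges = [2.4200, 2.0669, 0.4619, 2.5519]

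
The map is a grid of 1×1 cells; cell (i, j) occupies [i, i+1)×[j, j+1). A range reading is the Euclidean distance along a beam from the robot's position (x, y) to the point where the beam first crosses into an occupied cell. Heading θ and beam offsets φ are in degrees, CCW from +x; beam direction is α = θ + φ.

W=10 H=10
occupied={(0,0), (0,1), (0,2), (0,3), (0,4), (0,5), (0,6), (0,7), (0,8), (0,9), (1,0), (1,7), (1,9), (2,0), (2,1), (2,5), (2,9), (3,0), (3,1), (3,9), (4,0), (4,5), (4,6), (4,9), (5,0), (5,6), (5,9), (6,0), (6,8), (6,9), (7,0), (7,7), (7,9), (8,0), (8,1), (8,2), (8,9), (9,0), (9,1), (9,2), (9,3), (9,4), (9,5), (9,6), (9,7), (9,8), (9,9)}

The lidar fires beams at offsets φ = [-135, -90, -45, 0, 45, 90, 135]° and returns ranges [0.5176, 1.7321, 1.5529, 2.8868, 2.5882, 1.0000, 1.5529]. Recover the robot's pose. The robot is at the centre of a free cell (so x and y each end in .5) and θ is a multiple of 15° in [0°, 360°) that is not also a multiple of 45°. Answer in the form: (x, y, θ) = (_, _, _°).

Candidates: 53 free-cell centres × 16 headings = 848 poses. Raycast each; keep the one whose scan matches to 4 dp.
  (4.5, 1.5, 105°): beam 1 = 1.0000 ≠ 0.5176 ✗
  (7.5, 6.5, 240°): beam 2 = 5.0000 ≠ 1.7321 ✗
  (1.5, 4.5, 15°): beam 1 = 1.0000 ≠ 0.5176 ✗
  …
  (2.5, 6.5, 60°): r_1=0.5176, r_2=1.7321, r_3=1.5529, r_4=2.8868, r_5=2.5882, r_6=1.0000, r_7=1.5529 — all match ✓
Unique over the lattice → pose = (2.5, 6.5, 60°).

(x, y, θ) = (2.5, 6.5, 60°)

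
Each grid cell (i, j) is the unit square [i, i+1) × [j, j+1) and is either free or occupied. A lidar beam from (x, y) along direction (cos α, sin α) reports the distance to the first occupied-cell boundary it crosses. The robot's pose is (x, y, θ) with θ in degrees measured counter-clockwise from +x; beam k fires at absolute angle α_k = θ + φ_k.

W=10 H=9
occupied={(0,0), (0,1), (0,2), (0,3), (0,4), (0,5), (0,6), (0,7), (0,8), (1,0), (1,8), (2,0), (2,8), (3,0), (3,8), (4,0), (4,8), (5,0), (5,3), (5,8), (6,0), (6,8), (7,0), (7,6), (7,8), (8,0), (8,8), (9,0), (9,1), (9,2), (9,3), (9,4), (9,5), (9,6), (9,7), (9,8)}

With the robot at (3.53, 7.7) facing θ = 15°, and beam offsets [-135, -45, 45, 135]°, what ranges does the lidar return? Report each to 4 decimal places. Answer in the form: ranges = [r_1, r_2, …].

beam 1: φ=-135°, α=240°
  cosα=-0.5000 sinα=-0.8660 | (3,7) | tMaxX 1.0600 tMaxY 0.8083 | tΔX 2.0000 tΔY 1.1547
    t=0.8083 [y] (3,6)
    t=1.0600 [x] (2,6)
    t=1.9630 [y] (2,5)
    t=3.0600 [x] (1,5)
    t=3.1177 [y] (1,4)
    t=4.2724 [y] (1,3)
    t=5.0600 [x] (0,3) — stop
  → r_1 = 5.0600
beam 2: φ=-45°, α=330°
  cosα=0.8660 sinα=-0.5000 | (3,7) | tMaxX 0.5427 tMaxY 1.4000 | tΔX 1.1547 tΔY 2.0000
    t=0.5427 [x] (4,7)
    t=1.4000 [y] (4,6)
    t=1.6974 [x] (5,6)
    t=2.8521 [x] (6,6)
    t=3.4000 [y] (6,5)
    t=4.0068 [x] (7,5)
    t=5.1615 [x] (8,5)
    t=5.4000 [y] (8,4)
    t=6.3162 [x] (9,4) — stop
  → r_2 = 6.3162
beam 3: φ=45°, α=60°
  cosα=0.5000 sinα=0.8660 | (3,7) | tMaxX 0.9400 tMaxY 0.3464 | tΔX 2.0000 tΔY 1.1547
    t=0.3464 [y] (3,8) — stop
  → r_3 = 0.3464
beam 4: φ=135°, α=150°
  cosα=-0.8660 sinα=0.5000 | (3,7) | tMaxX 0.6120 tMaxY 0.6000 | tΔX 1.1547 tΔY 2.0000
    t=0.6000 [y] (3,8) — stop
  → r_4 = 0.6000

ranges = [5.0600, 6.3162, 0.3464, 0.6000]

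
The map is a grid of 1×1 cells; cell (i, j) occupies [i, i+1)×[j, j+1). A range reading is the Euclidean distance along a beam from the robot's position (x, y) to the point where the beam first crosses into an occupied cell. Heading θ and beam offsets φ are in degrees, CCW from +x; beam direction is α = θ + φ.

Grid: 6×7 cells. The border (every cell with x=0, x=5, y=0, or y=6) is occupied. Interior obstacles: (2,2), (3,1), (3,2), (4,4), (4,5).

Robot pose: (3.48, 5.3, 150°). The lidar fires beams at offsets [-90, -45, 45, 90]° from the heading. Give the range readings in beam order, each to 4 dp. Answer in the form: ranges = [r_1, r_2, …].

beam 1: φ=-90°, α=60°
  dir = (cos 60°, sin 60°) = (0.5000, 0.8660); from cell (3,5)
  next x-line at t=1.0400, next y-line at t=0.8083; Δt_x=2.0000, Δt_y=1.1547
    y: enter (3,6) at t=0.8083 ← occupied
  → r_1 = 0.8083
beam 2: φ=-45°, α=105°
  dir = (cos 105°, sin 105°) = (-0.2588, 0.9659); from cell (3,5)
  next x-line at t=1.8546, next y-line at t=0.7247; Δt_x=3.8637, Δt_y=1.0353
    y: enter (3,6) at t=0.7247 ← occupied
  → r_2 = 0.7247
beam 3: φ=45°, α=195°
  dir = (cos 195°, sin 195°) = (-0.9659, -0.2588); from cell (3,5)
  next x-line at t=0.4969, next y-line at t=1.1591; Δt_x=1.0353, Δt_y=3.8637
    x: enter (2,5) at t=0.4969
    y: enter (2,4) at t=1.1591
    x: enter (1,4) at t=1.5322
    x: enter (0,4) at t=2.5675 ← occupied
  → r_3 = 2.5675
beam 4: φ=90°, α=240°
  dir = (cos 240°, sin 240°) = (-0.5000, -0.8660); from cell (3,5)
  next x-line at t=0.9600, next y-line at t=0.3464; Δt_x=2.0000, Δt_y=1.1547
    y: enter (3,4) at t=0.3464
    x: enter (2,4) at t=0.9600
    y: enter (2,3) at t=1.5011
    y: enter (2,2) at t=2.6558 ← occupied
  → r_4 = 2.6558

ranges = [0.8083, 0.7247, 2.5675, 2.6558]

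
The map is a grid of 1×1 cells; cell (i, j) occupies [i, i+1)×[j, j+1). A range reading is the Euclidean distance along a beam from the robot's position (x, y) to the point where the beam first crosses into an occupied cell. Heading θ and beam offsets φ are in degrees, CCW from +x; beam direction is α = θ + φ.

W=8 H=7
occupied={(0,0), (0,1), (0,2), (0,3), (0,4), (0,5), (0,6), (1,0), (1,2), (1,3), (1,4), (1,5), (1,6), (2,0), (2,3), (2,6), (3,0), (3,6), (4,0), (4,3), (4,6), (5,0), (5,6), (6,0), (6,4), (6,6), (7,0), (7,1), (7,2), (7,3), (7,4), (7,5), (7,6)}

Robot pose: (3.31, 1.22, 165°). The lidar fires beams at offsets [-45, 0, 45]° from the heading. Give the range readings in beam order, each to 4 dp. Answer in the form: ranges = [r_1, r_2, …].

ranges = [2.0554, 2.3915, 0.4400]

beam 1: φ=-45°, α=120°
  d=(-0.5000,0.8660)  start (3,1)  tX=0.6200 tY=0.9007  stride 1/|dx|=2.0000 1/|dy|=1.1547
    cross x-line → (2,1), t=0.6200
    cross y-line → (2,2), t=0.9007
    cross y-line → (2,3), t=2.0554 (wall)
  → r_1 = 2.0554
beam 2: φ=0°, α=165°
  d=(-0.9659,0.2588)  start (3,1)  tX=0.3209 tY=3.0137  stride 1/|dx|=1.0353 1/|dy|=3.8637
    cross x-line → (2,1), t=0.3209
    cross x-line → (1,1), t=1.3562
    cross x-line → (0,1), t=2.3915 (wall)
  → r_2 = 2.3915
beam 3: φ=45°, α=210°
  d=(-0.8660,-0.5000)  start (3,1)  tX=0.3580 tY=0.4400  stride 1/|dx|=1.1547 1/|dy|=2.0000
    cross x-line → (2,1), t=0.3580
    cross y-line → (2,0), t=0.4400 (wall)
  → r_3 = 0.4400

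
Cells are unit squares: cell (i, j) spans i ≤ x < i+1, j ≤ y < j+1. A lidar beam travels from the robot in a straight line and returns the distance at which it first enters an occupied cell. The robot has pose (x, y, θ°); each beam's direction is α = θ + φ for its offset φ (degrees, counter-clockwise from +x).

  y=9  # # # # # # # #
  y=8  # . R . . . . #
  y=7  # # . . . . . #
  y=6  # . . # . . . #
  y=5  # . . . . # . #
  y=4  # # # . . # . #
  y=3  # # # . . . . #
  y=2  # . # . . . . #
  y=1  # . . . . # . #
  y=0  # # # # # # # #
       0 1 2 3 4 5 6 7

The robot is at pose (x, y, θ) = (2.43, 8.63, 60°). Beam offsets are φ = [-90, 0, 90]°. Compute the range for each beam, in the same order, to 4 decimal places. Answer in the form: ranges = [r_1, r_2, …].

beam 1: φ=-90°, α=330°
  direction (0.8660, -0.5000); cell (2,8); t to first gridline: x 0.6582, y 1.2600 (then +1.1547 / +2.0000)
    (3,8) via x @ 0.6582
    (3,7) via y @ 1.2600
    (4,7) via x @ 1.8129
    (5,7) via x @ 2.9676
    (5,6) via y @ 3.2600
    (6,6) via x @ 4.1223
    (6,5) via y @ 5.2600
    (7,5) via x @ 5.2770  # hit
  → r_1 = 5.2770
beam 2: φ=0°, α=60°
  direction (0.5000, 0.8660); cell (2,8); t to first gridline: x 1.1400, y 0.4272 (then +2.0000 / +1.1547)
    (2,9) via y @ 0.4272  # hit
  → r_2 = 0.4272
beam 3: φ=90°, α=150°
  direction (-0.8660, 0.5000); cell (2,8); t to first gridline: x 0.4965, y 0.7400 (then +1.1547 / +2.0000)
    (1,8) via x @ 0.4965
    (1,9) via y @ 0.7400  # hit
  → r_3 = 0.7400

ranges = [5.2770, 0.4272, 0.7400]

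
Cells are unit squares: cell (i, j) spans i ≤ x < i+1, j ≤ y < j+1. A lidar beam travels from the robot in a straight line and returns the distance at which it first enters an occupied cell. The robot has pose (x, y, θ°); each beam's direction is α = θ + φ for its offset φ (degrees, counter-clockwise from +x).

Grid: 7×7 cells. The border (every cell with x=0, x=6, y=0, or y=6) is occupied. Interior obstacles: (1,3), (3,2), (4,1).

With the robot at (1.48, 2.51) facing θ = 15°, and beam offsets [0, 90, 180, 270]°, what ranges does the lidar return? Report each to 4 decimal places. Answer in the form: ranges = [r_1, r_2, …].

beam 1: φ=0°, α=15°
  cosα=0.9659 sinα=0.2588 | (1,2) | tMaxX 0.5383 tMaxY 1.8932 | tΔX 1.0353 tΔY 3.8637
    t=0.5383 [x] (2,2)
    t=1.5736 [x] (3,2) — stop
  → r_1 = 1.5736
beam 2: φ=90°, α=105°
  cosα=-0.2588 sinα=0.9659 | (1,2) | tMaxX 1.8546 tMaxY 0.5073 | tΔX 3.8637 tΔY 1.0353
    t=0.5073 [y] (1,3) — stop
  → r_2 = 0.5073
beam 3: φ=180°, α=195°
  cosα=-0.9659 sinα=-0.2588 | (1,2) | tMaxX 0.4969 tMaxY 1.9705 | tΔX 1.0353 tΔY 3.8637
    t=0.4969 [x] (0,2) — stop
  → r_3 = 0.4969
beam 4: φ=270°, α=285°
  cosα=0.2588 sinα=-0.9659 | (1,2) | tMaxX 2.0091 tMaxY 0.5280 | tΔX 3.8637 tΔY 1.0353
    t=0.5280 [y] (1,1)
    t=1.5633 [y] (1,0) — stop
  → r_4 = 1.5633

ranges = [1.5736, 0.5073, 0.4969, 1.5633]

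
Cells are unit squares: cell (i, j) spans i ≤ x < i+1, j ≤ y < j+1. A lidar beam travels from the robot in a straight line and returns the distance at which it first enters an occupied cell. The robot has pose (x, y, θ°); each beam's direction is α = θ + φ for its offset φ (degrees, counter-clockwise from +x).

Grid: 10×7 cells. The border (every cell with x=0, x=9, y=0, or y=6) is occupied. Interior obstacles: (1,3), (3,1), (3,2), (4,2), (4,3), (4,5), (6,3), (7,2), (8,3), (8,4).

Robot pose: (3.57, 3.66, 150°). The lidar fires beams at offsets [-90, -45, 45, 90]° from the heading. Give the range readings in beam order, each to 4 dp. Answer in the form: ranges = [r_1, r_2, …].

ranges = [1.5473, 2.4225, 1.6254, 0.7621]

beam 1: φ=-90°, α=60°
  d=(0.5000,0.8660)  start (3,3)  tX=0.8600 tY=0.3926  stride 1/|dx|=2.0000 1/|dy|=1.1547
    cross y-line → (3,4), t=0.3926
    cross x-line → (4,4), t=0.8600
    cross y-line → (4,5), t=1.5473 (wall)
  → r_1 = 1.5473
beam 2: φ=-45°, α=105°
  d=(-0.2588,0.9659)  start (3,3)  tX=2.2023 tY=0.3520  stride 1/|dx|=3.8637 1/|dy|=1.0353
    cross y-line → (3,4), t=0.3520
    cross y-line → (3,5), t=1.3873
    cross x-line → (2,5), t=2.2023
    cross y-line → (2,6), t=2.4225 (wall)
  → r_2 = 2.4225
beam 3: φ=45°, α=195°
  d=(-0.9659,-0.2588)  start (3,3)  tX=0.5901 tY=2.5500  stride 1/|dx|=1.0353 1/|dy|=3.8637
    cross x-line → (2,3), t=0.5901
    cross x-line → (1,3), t=1.6254 (wall)
  → r_3 = 1.6254
beam 4: φ=90°, α=240°
  d=(-0.5000,-0.8660)  start (3,3)  tX=1.1400 tY=0.7621  stride 1/|dx|=2.0000 1/|dy|=1.1547
    cross y-line → (3,2), t=0.7621 (wall)
  → r_4 = 0.7621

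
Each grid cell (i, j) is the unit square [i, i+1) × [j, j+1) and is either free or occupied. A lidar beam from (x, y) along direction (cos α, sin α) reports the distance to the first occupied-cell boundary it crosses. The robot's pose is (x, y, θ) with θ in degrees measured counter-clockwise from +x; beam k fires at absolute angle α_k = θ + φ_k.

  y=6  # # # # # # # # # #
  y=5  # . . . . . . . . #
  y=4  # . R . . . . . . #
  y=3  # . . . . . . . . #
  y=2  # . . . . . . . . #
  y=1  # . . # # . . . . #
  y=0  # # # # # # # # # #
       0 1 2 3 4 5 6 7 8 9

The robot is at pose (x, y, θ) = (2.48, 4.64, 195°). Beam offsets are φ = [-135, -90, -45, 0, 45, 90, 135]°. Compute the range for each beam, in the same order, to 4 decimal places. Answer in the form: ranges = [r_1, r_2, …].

ranges = [1.5704, 1.4080, 1.7090, 1.5322, 2.9600, 2.7331, 7.2800]

beam 1: φ=-135°, α=60°
  d=(0.5000,0.8660)  start (2,4)  tX=1.0400 tY=0.4157  stride 1/|dx|=2.0000 1/|dy|=1.1547
    cross y-line → (2,5), t=0.4157
    cross x-line → (3,5), t=1.0400
    cross y-line → (3,6), t=1.5704 (wall)
  → r_1 = 1.5704
beam 2: φ=-90°, α=105°
  d=(-0.2588,0.9659)  start (2,4)  tX=1.8546 tY=0.3727  stride 1/|dx|=3.8637 1/|dy|=1.0353
    cross y-line → (2,5), t=0.3727
    cross y-line → (2,6), t=1.4080 (wall)
  → r_2 = 1.4080
beam 3: φ=-45°, α=150°
  d=(-0.8660,0.5000)  start (2,4)  tX=0.5543 tY=0.7200  stride 1/|dx|=1.1547 1/|dy|=2.0000
    cross x-line → (1,4), t=0.5543
    cross y-line → (1,5), t=0.7200
    cross x-line → (0,5), t=1.7090 (wall)
  → r_3 = 1.7090
beam 4: φ=0°, α=195°
  d=(-0.9659,-0.2588)  start (2,4)  tX=0.4969 tY=2.4728  stride 1/|dx|=1.0353 1/|dy|=3.8637
    cross x-line → (1,4), t=0.4969
    cross x-line → (0,4), t=1.5322 (wall)
  → r_4 = 1.5322
beam 5: φ=45°, α=240°
  d=(-0.5000,-0.8660)  start (2,4)  tX=0.9600 tY=0.7390  stride 1/|dx|=2.0000 1/|dy|=1.1547
    cross y-line → (2,3), t=0.7390
    cross x-line → (1,3), t=0.9600
    cross y-line → (1,2), t=1.8937
    cross x-line → (0,2), t=2.9600 (wall)
  → r_5 = 2.9600
beam 6: φ=90°, α=285°
  d=(0.2588,-0.9659)  start (2,4)  tX=2.0091 tY=0.6626  stride 1/|dx|=3.8637 1/|dy|=1.0353
    cross y-line → (2,3), t=0.6626
    cross y-line → (2,2), t=1.6979
    cross x-line → (3,2), t=2.0091
    cross y-line → (3,1), t=2.7331 (wall)
  → r_6 = 2.7331
beam 7: φ=135°, α=330°
  d=(0.8660,-0.5000)  start (2,4)  tX=0.6004 tY=1.2800  stride 1/|dx|=1.1547 1/|dy|=2.0000
    cross x-line → (3,4), t=0.6004
    cross y-line → (3,3), t=1.2800
    cross x-line → (4,3), t=1.7551
    cross x-line → (5,3), t=2.9098
    cross y-line → (5,2), t=3.2800
    cross x-line → (6,2), t=4.0645
    cross x-line → (7,2), t=5.2192
    cross y-line → (7,1), t=5.2800
    cross x-line → (8,1), t=6.3739
    cross y-line → (8,0), t=7.2800 (wall)
  → r_7 = 7.2800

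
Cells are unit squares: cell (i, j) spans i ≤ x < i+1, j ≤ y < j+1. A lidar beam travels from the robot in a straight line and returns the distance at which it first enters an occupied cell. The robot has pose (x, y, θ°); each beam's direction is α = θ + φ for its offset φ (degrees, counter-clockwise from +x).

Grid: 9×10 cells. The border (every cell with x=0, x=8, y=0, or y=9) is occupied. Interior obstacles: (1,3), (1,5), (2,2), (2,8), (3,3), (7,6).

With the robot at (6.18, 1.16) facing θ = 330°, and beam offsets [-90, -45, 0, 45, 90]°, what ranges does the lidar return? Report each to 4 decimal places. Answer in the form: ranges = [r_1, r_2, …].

beam 1: φ=-90°, α=240°
  cosα=-0.5000 sinα=-0.8660 | (6,1) | tMaxX 0.3600 tMaxY 0.1848 | tΔX 2.0000 tΔY 1.1547
    t=0.1848 [y] (6,0) — stop
  → r_1 = 0.1848
beam 2: φ=-45°, α=285°
  cosα=0.2588 sinα=-0.9659 | (6,1) | tMaxX 3.1682 tMaxY 0.1656 | tΔX 3.8637 tΔY 1.0353
    t=0.1656 [y] (6,0) — stop
  → r_2 = 0.1656
beam 3: φ=0°, α=330°
  cosα=0.8660 sinα=-0.5000 | (6,1) | tMaxX 0.9469 tMaxY 0.3200 | tΔX 1.1547 tΔY 2.0000
    t=0.3200 [y] (6,0) — stop
  → r_3 = 0.3200
beam 4: φ=45°, α=15°
  cosα=0.9659 sinα=0.2588 | (6,1) | tMaxX 0.8489 tMaxY 3.2455 | tΔX 1.0353 tΔY 3.8637
    t=0.8489 [x] (7,1)
    t=1.8842 [x] (8,1) — stop
  → r_4 = 1.8842
beam 5: φ=90°, α=60°
  cosα=0.5000 sinα=0.8660 | (6,1) | tMaxX 1.6400 tMaxY 0.9699 | tΔX 2.0000 tΔY 1.1547
    t=0.9699 [y] (6,2)
    t=1.6400 [x] (7,2)
    t=2.1246 [y] (7,3)
    t=3.2793 [y] (7,4)
    t=3.6400 [x] (8,4) — stop
  → r_5 = 3.6400

ranges = [0.1848, 0.1656, 0.3200, 1.8842, 3.6400]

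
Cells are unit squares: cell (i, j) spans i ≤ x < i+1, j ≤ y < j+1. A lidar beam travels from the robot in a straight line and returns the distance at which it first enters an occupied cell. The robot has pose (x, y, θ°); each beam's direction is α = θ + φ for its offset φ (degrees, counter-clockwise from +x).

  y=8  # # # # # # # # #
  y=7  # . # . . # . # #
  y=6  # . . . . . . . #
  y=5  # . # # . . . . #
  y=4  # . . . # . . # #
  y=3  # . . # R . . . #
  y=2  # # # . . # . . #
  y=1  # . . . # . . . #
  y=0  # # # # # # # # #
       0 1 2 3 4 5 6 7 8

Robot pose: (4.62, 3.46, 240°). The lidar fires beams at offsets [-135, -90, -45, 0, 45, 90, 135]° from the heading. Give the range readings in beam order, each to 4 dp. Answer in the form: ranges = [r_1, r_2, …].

ranges = [0.5590, 0.7159, 0.6419, 2.8406, 1.4682, 0.9200, 2.4640]

beam 1: φ=-135°, α=105°
  dir = (cos 105°, sin 105°) = (-0.2588, 0.9659); from cell (4,3)
  next x-line at t=2.3955, next y-line at t=0.5590; Δt_x=3.8637, Δt_y=1.0353
    y: enter (4,4) at t=0.5590 ← occupied
  → r_1 = 0.5590
beam 2: φ=-90°, α=150°
  dir = (cos 150°, sin 150°) = (-0.8660, 0.5000); from cell (4,3)
  next x-line at t=0.7159, next y-line at t=1.0800; Δt_x=1.1547, Δt_y=2.0000
    x: enter (3,3) at t=0.7159 ← occupied
  → r_2 = 0.7159
beam 3: φ=-45°, α=195°
  dir = (cos 195°, sin 195°) = (-0.9659, -0.2588); from cell (4,3)
  next x-line at t=0.6419, next y-line at t=1.7773; Δt_x=1.0353, Δt_y=3.8637
    x: enter (3,3) at t=0.6419 ← occupied
  → r_3 = 0.6419
beam 4: φ=0°, α=240°
  dir = (cos 240°, sin 240°) = (-0.5000, -0.8660); from cell (4,3)
  next x-line at t=1.2400, next y-line at t=0.5312; Δt_x=2.0000, Δt_y=1.1547
    y: enter (4,2) at t=0.5312
    x: enter (3,2) at t=1.2400
    y: enter (3,1) at t=1.6859
    y: enter (3,0) at t=2.8406 ← occupied
  → r_4 = 2.8406
beam 5: φ=45°, α=285°
  dir = (cos 285°, sin 285°) = (0.2588, -0.9659); from cell (4,3)
  next x-line at t=1.4682, next y-line at t=0.4762; Δt_x=3.8637, Δt_y=1.0353
    y: enter (4,2) at t=0.4762
    x: enter (5,2) at t=1.4682 ← occupied
  → r_5 = 1.4682
beam 6: φ=90°, α=330°
  dir = (cos 330°, sin 330°) = (0.8660, -0.5000); from cell (4,3)
  next x-line at t=0.4388, next y-line at t=0.9200; Δt_x=1.1547, Δt_y=2.0000
    x: enter (5,3) at t=0.4388
    y: enter (5,2) at t=0.9200 ← occupied
  → r_6 = 0.9200
beam 7: φ=135°, α=15°
  dir = (cos 15°, sin 15°) = (0.9659, 0.2588); from cell (4,3)
  next x-line at t=0.3934, next y-line at t=2.0864; Δt_x=1.0353, Δt_y=3.8637
    x: enter (5,3) at t=0.3934
    x: enter (6,3) at t=1.4287
    y: enter (6,4) at t=2.0864
    x: enter (7,4) at t=2.4640 ← occupied
  → r_7 = 2.4640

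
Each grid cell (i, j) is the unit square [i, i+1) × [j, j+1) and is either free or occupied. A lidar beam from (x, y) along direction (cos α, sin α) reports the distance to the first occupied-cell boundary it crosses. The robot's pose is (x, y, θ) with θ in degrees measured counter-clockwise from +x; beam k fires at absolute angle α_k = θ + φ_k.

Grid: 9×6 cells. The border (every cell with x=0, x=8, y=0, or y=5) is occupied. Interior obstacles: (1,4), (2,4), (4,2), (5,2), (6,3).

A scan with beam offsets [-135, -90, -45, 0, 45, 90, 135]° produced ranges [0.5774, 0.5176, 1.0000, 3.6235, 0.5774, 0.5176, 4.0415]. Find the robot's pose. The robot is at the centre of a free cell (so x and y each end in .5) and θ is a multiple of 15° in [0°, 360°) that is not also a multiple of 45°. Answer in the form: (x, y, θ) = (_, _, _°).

Enumerate (i+0.5, j+0.5, θ) over the 23 free cells and 16 admissible headings. For each, cast all 7 beams and compare to the given ranges.
  (7.5, 3.5, 15°): beam 1 = 2.8868 ≠ 0.5774 ✗
  (3.5, 3.5, 255°): beam 1 = 1.0000 ≠ 0.5774 ✗
  (4.5, 1.5, 165°): beam 1 = 1.0000 ≠ 0.5774 ✗
  (2.5, 3.5, 165°): beam 1 = 3.0000 ≠ 0.5774 ✗
  …
  (4.5, 1.5, 15°): r_1=0.5774, r_2=0.5176, r_3=1.0000, r_4=3.6235, r_5=0.5774, r_6=0.5176, r_7=4.0415 — all match ✓
Only this pose fits every beam.

(x, y, θ) = (4.5, 1.5, 15°)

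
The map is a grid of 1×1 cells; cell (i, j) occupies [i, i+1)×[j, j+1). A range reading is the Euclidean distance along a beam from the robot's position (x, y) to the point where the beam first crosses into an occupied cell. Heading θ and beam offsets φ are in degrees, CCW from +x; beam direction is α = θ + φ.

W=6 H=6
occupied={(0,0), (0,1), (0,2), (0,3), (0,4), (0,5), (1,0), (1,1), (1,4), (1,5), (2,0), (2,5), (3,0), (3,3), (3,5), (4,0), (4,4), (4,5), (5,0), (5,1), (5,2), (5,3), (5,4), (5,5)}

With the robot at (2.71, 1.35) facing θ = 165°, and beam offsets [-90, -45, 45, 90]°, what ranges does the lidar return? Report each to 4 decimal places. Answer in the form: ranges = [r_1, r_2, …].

ranges = [1.7082, 3.0600, 0.7000, 0.3623]

beam 1: φ=-90°, α=75°
  direction (0.2588, 0.9659); cell (2,1); t to first gridline: x 1.1205, y 0.6729 (then +3.8637 / +1.0353)
    (2,2) via y @ 0.6729
    (3,2) via x @ 1.1205
    (3,3) via y @ 1.7082  # hit
  → r_1 = 1.7082
beam 2: φ=-45°, α=120°
  direction (-0.5000, 0.8660); cell (2,1); t to first gridline: x 1.4200, y 0.7506 (then +2.0000 / +1.1547)
    (2,2) via y @ 0.7506
    (1,2) via x @ 1.4200
    (1,3) via y @ 1.9053
    (1,4) via y @ 3.0600  # hit
  → r_2 = 3.0600
beam 3: φ=45°, α=210°
  direction (-0.8660, -0.5000); cell (2,1); t to first gridline: x 0.8198, y 0.7000 (then +1.1547 / +2.0000)
    (2,0) via y @ 0.7000  # hit
  → r_3 = 0.7000
beam 4: φ=90°, α=255°
  direction (-0.2588, -0.9659); cell (2,1); t to first gridline: x 2.7432, y 0.3623 (then +3.8637 / +1.0353)
    (2,0) via y @ 0.3623  # hit
  → r_4 = 0.3623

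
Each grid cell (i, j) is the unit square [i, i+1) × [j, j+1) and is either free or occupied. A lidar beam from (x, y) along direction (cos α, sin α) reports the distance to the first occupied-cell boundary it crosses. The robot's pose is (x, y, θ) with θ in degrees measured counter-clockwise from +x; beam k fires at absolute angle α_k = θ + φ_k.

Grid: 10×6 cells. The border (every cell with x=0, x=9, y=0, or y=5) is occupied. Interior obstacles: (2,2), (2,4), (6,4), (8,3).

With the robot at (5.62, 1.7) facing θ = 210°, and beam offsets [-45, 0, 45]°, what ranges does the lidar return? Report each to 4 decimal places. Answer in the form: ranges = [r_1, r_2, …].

beam 1: φ=-45°, α=165°
  direction (-0.9659, 0.2588); cell (5,1); t to first gridline: x 0.6419, y 1.1591 (then +1.0353 / +3.8637)
    (4,1) via x @ 0.6419
    (4,2) via y @ 1.1591
    (3,2) via x @ 1.6771
    (2,2) via x @ 2.7124  # hit
  → r_1 = 2.7124
beam 2: φ=0°, α=210°
  direction (-0.8660, -0.5000); cell (5,1); t to first gridline: x 0.7159, y 1.4000 (then +1.1547 / +2.0000)
    (4,1) via x @ 0.7159
    (4,0) via y @ 1.4000  # hit
  → r_2 = 1.4000
beam 3: φ=45°, α=255°
  direction (-0.2588, -0.9659); cell (5,1); t to first gridline: x 2.3955, y 0.7247 (then +3.8637 / +1.0353)
    (5,0) via y @ 0.7247  # hit
  → r_3 = 0.7247

ranges = [2.7124, 1.4000, 0.7247]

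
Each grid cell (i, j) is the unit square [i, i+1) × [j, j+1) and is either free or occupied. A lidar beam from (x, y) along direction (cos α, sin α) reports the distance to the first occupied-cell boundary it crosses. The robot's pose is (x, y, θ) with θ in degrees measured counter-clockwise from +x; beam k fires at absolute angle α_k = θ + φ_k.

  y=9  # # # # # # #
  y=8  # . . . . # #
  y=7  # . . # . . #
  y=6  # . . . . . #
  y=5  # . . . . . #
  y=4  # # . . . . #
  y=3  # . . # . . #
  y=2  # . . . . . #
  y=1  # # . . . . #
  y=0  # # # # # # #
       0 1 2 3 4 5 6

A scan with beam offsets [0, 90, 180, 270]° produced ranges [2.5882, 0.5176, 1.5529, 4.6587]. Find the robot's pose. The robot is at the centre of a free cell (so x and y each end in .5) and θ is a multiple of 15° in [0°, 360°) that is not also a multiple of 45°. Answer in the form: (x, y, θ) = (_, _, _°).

(x, y, θ) = (1.5, 6.5, 75°)

Candidates: 35 free-cell centres × 16 headings = 560 poses. Raycast each; keep the one whose scan matches to 4 dp.
  (2.5, 8.5, 195°): beam 1 = 1.5529 ≠ 2.5882 ✗
  (1.5, 5.5, 30°): beam 1 = 5.0000 ≠ 2.5882 ✗
  (1.5, 3.5, 120°): beam 1 = 0.5774 ≠ 2.5882 ✗
  (1.5, 7.5, 30°): beam 1 = 3.0000 ≠ 2.5882 ✗
  (4.5, 6.5, 330°): beam 1 = 1.7321 ≠ 2.5882 ✗
  …
  (1.5, 6.5, 75°): r_1=2.5882, r_2=0.5176, r_3=1.5529, r_4=4.6587 — all match ✓
Unique over the lattice → pose = (1.5, 6.5, 75°).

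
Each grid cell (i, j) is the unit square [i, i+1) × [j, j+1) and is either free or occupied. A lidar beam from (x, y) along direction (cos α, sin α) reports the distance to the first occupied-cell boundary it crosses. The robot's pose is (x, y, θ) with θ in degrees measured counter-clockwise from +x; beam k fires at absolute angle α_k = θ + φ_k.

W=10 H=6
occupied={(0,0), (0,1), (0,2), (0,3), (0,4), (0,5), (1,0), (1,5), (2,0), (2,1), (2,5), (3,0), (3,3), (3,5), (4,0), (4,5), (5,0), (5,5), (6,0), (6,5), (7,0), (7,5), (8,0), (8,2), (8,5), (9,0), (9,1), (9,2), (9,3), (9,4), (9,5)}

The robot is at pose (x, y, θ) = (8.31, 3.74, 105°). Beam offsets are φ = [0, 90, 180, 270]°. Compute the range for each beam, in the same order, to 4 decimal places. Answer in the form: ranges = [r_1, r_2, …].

beam 1: φ=0°, α=105°
  d=(-0.2588,0.9659)  start (8,3)  tX=1.1977 tY=0.2692  stride 1/|dx|=3.8637 1/|dy|=1.0353
    cross y-line → (8,4), t=0.2692
    cross x-line → (7,4), t=1.1977
    cross y-line → (7,5), t=1.3044 (wall)
  → r_1 = 1.3044
beam 2: φ=90°, α=195°
  d=(-0.9659,-0.2588)  start (8,3)  tX=0.3209 tY=2.8591  stride 1/|dx|=1.0353 1/|dy|=3.8637
    cross x-line → (7,3), t=0.3209
    cross x-line → (6,3), t=1.3562
    cross x-line → (5,3), t=2.3915
    cross y-line → (5,2), t=2.8591
    cross x-line → (4,2), t=3.4268
    cross x-line → (3,2), t=4.4620
    cross x-line → (2,2), t=5.4973
    cross x-line → (1,2), t=6.5326
    cross y-line → (1,1), t=6.7228
    cross x-line → (0,1), t=7.5679 (wall)
  → r_2 = 7.5679
beam 3: φ=180°, α=285°
  d=(0.2588,-0.9659)  start (8,3)  tX=2.6660 tY=0.7661  stride 1/|dx|=3.8637 1/|dy|=1.0353
    cross y-line → (8,2), t=0.7661 (wall)
  → r_3 = 0.7661
beam 4: φ=270°, α=15°
  d=(0.9659,0.2588)  start (8,3)  tX=0.7143 tY=1.0046  stride 1/|dx|=1.0353 1/|dy|=3.8637
    cross x-line → (9,3), t=0.7143 (wall)
  → r_4 = 0.7143

ranges = [1.3044, 7.5679, 0.7661, 0.7143]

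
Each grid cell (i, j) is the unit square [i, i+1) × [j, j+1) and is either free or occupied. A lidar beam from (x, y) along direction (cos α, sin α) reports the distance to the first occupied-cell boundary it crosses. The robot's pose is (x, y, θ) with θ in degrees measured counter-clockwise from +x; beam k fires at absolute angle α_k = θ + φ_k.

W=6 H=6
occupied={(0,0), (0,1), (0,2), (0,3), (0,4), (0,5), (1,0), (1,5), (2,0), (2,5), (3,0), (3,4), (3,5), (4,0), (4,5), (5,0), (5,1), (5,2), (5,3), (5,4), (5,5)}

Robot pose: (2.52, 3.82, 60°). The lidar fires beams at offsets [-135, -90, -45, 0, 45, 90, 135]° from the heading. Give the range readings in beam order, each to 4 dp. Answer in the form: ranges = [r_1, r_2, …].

beam 1: φ=-135°, α=285°
  direction (0.2588, -0.9659); cell (2,3); t to first gridline: x 1.8546, y 0.8489 (then +3.8637 / +1.0353)
    (2,2) via y @ 0.8489
    (3,2) via x @ 1.8546
    (3,1) via y @ 1.8842
    (3,0) via y @ 2.9195  # hit
  → r_1 = 2.9195
beam 2: φ=-90°, α=330°
  direction (0.8660, -0.5000); cell (2,3); t to first gridline: x 0.5543, y 1.6400 (then +1.1547 / +2.0000)
    (3,3) via x @ 0.5543
    (3,2) via y @ 1.6400
    (4,2) via x @ 1.7090
    (5,2) via x @ 2.8637  # hit
  → r_2 = 2.8637
beam 3: φ=-45°, α=15°
  direction (0.9659, 0.2588); cell (2,3); t to first gridline: x 0.4969, y 0.6955 (then +1.0353 / +3.8637)
    (3,3) via x @ 0.4969
    (3,4) via y @ 0.6955  # hit
  → r_3 = 0.6955
beam 4: φ=0°, α=60°
  direction (0.5000, 0.8660); cell (2,3); t to first gridline: x 0.9600, y 0.2078 (then +2.0000 / +1.1547)
    (2,4) via y @ 0.2078
    (3,4) via x @ 0.9600  # hit
  → r_4 = 0.9600
beam 5: φ=45°, α=105°
  direction (-0.2588, 0.9659); cell (2,3); t to first gridline: x 2.0091, y 0.1863 (then +3.8637 / +1.0353)
    (2,4) via y @ 0.1863
    (2,5) via y @ 1.2216  # hit
  → r_5 = 1.2216
beam 6: φ=90°, α=150°
  direction (-0.8660, 0.5000); cell (2,3); t to first gridline: x 0.6004, y 0.3600 (then +1.1547 / +2.0000)
    (2,4) via y @ 0.3600
    (1,4) via x @ 0.6004
    (0,4) via x @ 1.7551  # hit
  → r_6 = 1.7551
beam 7: φ=135°, α=195°
  direction (-0.9659, -0.2588); cell (2,3); t to first gridline: x 0.5383, y 3.1682 (then +1.0353 / +3.8637)
    (1,3) via x @ 0.5383
    (0,3) via x @ 1.5736  # hit
  → r_7 = 1.5736

ranges = [2.9195, 2.8637, 0.6955, 0.9600, 1.2216, 1.7551, 1.5736]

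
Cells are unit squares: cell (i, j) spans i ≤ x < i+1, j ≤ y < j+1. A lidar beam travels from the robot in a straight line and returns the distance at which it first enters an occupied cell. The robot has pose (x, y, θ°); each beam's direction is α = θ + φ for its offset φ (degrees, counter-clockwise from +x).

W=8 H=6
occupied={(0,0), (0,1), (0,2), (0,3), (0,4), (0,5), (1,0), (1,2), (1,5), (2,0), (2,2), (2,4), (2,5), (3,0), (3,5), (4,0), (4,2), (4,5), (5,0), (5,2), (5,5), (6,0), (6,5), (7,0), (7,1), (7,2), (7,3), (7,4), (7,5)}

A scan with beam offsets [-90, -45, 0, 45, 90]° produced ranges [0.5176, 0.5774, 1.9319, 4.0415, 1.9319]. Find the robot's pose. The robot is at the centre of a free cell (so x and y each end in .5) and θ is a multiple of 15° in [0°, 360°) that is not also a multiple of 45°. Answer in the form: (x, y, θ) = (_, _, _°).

(x, y, θ) = (6.5, 4.5, 165°)

Enumerate (i+0.5, j+0.5, θ) over the 19 free cells and 16 admissible headings. For each, cast all 5 beams and compare to the given ranges.
  (3.5, 4.5, 300°): beam 1 = 0.5774 ≠ 0.5176 ✗
  (3.5, 1.5, 60°): beam 1 = 1.0000 ≠ 0.5176 ✗
  (5.5, 1.5, 195°): beam 2 = 1.0000 ≠ 0.5774 ✗
  (3.5, 4.5, 120°): beam 1 = 1.0000 ≠ 0.5176 ✗
  …
  (6.5, 4.5, 165°): r_1=0.5176, r_2=0.5774, r_3=1.9319, r_4=4.0415, r_5=1.9319 — all match ✓
Only this pose fits every beam.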